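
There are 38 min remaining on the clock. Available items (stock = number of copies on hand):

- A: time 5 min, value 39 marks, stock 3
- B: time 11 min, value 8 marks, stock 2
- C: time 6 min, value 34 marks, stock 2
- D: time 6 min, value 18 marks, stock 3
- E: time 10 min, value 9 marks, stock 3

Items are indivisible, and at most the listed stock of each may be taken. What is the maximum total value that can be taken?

Best selections within time 38 and stock limits:
- 3×A + 2×C + 1×D: time 33, value 203
- 3×A + 2×C + 1×E: time 37, value 194
- 3×A + 1×B + 2×C: time 38, value 193
Best: 203 marks.

203 marks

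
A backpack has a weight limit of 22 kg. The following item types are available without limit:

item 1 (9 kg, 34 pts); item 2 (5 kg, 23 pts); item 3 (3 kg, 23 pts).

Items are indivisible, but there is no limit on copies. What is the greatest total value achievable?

Best value-per-unit is item 3 at 23/3, and filling with it alone uses weight 7×3=21. No mix of the others beats 7×23 = 161.

161 pts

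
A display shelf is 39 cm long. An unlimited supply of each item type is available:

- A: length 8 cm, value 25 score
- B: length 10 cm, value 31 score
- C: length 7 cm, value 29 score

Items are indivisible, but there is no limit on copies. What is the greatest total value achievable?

Best value-per-unit is C at 29/7; filling with it alone gives 5×29 = 145.
Optimal mix: 1×B + 4×C → length 38, value 147.

147 score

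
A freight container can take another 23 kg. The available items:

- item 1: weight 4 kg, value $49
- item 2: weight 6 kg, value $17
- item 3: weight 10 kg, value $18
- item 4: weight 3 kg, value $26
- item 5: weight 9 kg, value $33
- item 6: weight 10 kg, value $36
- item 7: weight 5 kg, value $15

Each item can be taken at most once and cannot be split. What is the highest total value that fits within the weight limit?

This is a 0/1 knapsack; check combinations near the capacity.
- item 1+item 2+item 4+item 6: weight 4+6+3+10=23, value 49+17+26+36=128
- item 1+item 4+item 6+item 7: weight 4+3+10+5=22, value 49+26+36+15=126
- item 1+item 2+item 4+item 5: weight 4+6+3+9=22, value 49+17+26+33=125
- item 1+item 4+item 5+item 7: weight 4+3+9+5=21, value 49+26+33+15=123
- item 1+item 5+item 6: weight 4+9+10=23, value 49+33+36=118
Best: $128.

$128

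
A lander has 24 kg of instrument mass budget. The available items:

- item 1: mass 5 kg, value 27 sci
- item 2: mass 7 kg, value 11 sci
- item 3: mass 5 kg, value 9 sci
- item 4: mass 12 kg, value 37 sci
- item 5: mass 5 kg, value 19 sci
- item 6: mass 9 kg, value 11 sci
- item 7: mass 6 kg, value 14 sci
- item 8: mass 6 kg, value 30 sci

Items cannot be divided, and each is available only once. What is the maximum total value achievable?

Check high-value combinations within 24 kg:
- item 1+item 4+item 8: mass 5+12+6=23, value 27+37+30=94
- item 1+item 5+item 7+item 8: mass 5+5+6+6=22, value 27+19+14+30=90
- item 1+item 2+item 5+item 8: mass 5+7+5+6=23, value 27+11+19+30=87
Best: 94 sci.

94 sci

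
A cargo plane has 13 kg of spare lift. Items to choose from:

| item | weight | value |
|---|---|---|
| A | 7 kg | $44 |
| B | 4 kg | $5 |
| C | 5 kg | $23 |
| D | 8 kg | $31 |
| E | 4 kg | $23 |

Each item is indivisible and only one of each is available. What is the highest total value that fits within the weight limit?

Check high-value combinations within 13 kg:
- A+E: weight 7+4=11, value 44+23=67
- A+C: weight 7+5=12, value 44+23=67
- D+E: weight 8+4=12, value 31+23=54
- C+D: weight 5+8=13, value 23+31=54
- B+C+E: weight 4+5+4=13, value 5+23+23=51
Best: $67.

$67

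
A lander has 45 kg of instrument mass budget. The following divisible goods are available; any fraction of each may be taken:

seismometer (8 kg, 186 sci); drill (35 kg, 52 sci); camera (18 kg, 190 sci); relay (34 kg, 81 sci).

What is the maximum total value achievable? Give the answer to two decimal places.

Take in order of value per unit:
- seismometer (186/8 per unit): all 8 → value 186, running total 186.00
- camera (190/18 per unit): all 18 → value 190, running total 376.00
- relay (81/34 per unit): 19 of 34 → value 19×81/34 = 45.2647, running total 421.26
Total 421.26.

421.26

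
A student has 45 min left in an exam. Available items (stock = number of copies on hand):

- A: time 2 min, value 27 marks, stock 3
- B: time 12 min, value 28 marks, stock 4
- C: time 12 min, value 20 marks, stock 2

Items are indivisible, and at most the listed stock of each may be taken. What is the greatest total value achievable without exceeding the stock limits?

165 marks

Top feasible selections:
- 3×A + 3×B: time 42, value 165
- 3×A + 2×B + 1×C: time 42, value 157
Best: 165 marks.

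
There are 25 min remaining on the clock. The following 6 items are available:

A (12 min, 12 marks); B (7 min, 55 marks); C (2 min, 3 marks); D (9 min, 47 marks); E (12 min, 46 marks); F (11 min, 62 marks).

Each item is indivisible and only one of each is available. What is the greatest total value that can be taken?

120 marks

Check high-value combinations within 25 min:
- B+C+F: time 7+2+11=20, value 55+3+62=120
- B+F: time 7+11=18, value 55+62=117
- C+D+F: time 2+9+11=22, value 3+47+62=112
- C+E+F: time 2+12+11=25, value 3+46+62=111
- D+F: time 9+11=20, value 47+62=109
Best: 120 marks.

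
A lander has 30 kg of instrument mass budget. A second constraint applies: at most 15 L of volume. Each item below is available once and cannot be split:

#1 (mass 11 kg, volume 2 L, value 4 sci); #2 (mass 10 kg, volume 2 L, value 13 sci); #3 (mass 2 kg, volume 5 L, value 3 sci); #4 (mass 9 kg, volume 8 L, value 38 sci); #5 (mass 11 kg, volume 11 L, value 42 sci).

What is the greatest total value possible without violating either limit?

55 sci

Feasible sets respecting both limits:
- #1+#2+#4: mass 30, volume 12, value 55
- #2+#5: mass 21, volume 13, value 55
- #2+#3+#4: mass 21, volume 15, value 54
- #2+#4: mass 19, volume 10, value 51
Best: 55 sci.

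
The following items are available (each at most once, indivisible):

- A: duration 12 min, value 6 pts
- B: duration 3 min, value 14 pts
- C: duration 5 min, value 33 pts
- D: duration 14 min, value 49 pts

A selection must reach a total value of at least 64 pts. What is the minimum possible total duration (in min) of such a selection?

19

Subsets with value ≥ 64, sorted by total duration:
- C+D: duration 19, value 82
- B+C+D: duration 22, value 96
Minimum duration: 19 min.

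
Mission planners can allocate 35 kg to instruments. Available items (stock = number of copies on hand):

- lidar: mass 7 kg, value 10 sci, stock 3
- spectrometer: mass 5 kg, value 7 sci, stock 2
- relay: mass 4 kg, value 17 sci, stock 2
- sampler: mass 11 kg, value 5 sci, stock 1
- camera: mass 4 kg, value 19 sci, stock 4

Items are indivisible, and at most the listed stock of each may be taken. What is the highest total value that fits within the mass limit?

Best selections within mass 35 and stock limits:
- 2×spectrometer + 2×relay + 4×camera: mass 34, value 124
- 1×lidar + 2×relay + 4×camera: mass 31, value 120
Best: 124 sci.

124 sci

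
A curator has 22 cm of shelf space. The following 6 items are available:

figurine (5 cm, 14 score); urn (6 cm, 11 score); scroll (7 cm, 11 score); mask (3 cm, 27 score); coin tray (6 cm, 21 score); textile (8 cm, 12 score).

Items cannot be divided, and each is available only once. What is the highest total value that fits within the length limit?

74 score

Check high-value combinations within 22 cm:
- figurine+mask+coin tray+textile: length 5+3+6+8=22, value 14+27+21+12=74
- figurine+urn+mask+coin tray: length 5+6+3+6=20, value 14+11+27+21=73
- figurine+scroll+mask+coin tray: length 5+7+3+6=21, value 14+11+27+21=73
- urn+scroll+mask+coin tray: length 6+7+3+6=22, value 11+11+27+21=70
Best: 74 score.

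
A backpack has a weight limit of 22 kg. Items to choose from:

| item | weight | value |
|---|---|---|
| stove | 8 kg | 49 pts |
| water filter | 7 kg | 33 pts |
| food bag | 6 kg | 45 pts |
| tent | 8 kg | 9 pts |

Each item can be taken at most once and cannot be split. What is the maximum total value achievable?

127 pts

Check high-value combinations within 22 kg:
- stove+water filter+food bag: weight 8+7+6=21, value 49+33+45=127
- stove+food bag+tent: weight 8+6+8=22, value 49+45+9=103
- stove+food bag: weight 8+6=14, value 49+45=94
Best: 127 pts.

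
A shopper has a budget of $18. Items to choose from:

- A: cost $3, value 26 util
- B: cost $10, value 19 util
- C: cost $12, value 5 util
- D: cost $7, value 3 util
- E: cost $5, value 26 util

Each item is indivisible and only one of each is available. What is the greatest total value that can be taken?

Check high-value combinations within $18:
- A+B+E: cost 3+10+5=18, value 26+19+26=71
- A+D+E: cost 3+7+5=15, value 26+3+26=55
- A+E: cost 3+5=8, value 26+26=52
- A+B: cost 3+10=13, value 26+19=45
Best: 71 util.

71 util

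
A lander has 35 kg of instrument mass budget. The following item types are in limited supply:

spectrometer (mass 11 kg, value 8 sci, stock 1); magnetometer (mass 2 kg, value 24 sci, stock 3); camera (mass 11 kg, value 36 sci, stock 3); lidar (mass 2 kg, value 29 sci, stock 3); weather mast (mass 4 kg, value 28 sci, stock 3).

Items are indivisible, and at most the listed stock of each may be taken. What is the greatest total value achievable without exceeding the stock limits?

279 sci

Best selections within mass 35 and stock limits:
- 3×magnetometer + 1×camera + 3×lidar + 3×weather mast: mass 35, value 279
- 2×magnetometer + 1×camera + 3×lidar + 3×weather mast: mass 33, value 255
Best: 279 sci.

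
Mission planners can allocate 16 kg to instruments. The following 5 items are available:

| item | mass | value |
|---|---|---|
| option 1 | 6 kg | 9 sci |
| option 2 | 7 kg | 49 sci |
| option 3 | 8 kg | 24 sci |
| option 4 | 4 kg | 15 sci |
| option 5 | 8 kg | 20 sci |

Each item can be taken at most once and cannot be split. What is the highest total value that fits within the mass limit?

This is a 0/1 knapsack; check combinations near the capacity.
- option 2+option 3: mass 7+8=15, value 49+24=73
- option 2+option 5: mass 7+8=15, value 49+20=69
- option 2+option 4: mass 7+4=11, value 49+15=64
- option 1+option 2: mass 6+7=13, value 9+49=58
- option 2: mass 7, value 49
Best: 73 sci.

73 sci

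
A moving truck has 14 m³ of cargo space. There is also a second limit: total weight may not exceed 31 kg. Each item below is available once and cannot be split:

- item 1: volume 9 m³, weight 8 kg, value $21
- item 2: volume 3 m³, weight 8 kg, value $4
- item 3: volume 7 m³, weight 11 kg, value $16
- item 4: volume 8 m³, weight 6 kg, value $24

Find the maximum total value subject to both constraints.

Feasible sets respecting both limits:
- item 2+item 4: volume 11, weight 14, value 28
- item 1+item 2: volume 12, weight 16, value 25
- item 4: volume 8, weight 6, value 24
Best: $28.

$28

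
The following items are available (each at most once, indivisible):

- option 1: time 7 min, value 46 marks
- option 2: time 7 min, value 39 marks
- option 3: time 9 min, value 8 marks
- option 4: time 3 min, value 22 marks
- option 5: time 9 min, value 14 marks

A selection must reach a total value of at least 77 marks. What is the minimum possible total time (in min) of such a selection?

Subsets with value ≥ 77, sorted by total time:
- option 1+option 2: time 14, value 85
- option 1+option 2+option 4: time 17, value 107
- option 1+option 4+option 5: time 19, value 82
Minimum time: 14 min.

14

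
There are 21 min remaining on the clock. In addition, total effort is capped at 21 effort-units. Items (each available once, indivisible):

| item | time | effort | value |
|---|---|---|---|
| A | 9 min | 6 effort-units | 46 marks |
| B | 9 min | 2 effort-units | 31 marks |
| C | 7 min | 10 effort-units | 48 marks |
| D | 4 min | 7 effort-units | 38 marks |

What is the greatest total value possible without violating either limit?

Feasible sets respecting both limits:
- B+C+D: time 20, effort 19, value 117
- A+C: time 16, effort 16, value 94
- C+D: time 11, effort 17, value 86
Best: 117 marks.

117 marks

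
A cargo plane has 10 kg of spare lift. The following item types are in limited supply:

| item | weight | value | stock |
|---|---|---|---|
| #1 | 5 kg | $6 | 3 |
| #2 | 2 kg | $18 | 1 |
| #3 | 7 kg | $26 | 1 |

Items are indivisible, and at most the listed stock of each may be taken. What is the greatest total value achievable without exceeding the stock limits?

$44

Top feasible selections:
- 1×#2 + 1×#3: weight 9, value 44
- 1×#3: weight 7, value 26
- 1×#1 + 1×#2: weight 7, value 24
- 1×#2: weight 2, value 18
Best: $44.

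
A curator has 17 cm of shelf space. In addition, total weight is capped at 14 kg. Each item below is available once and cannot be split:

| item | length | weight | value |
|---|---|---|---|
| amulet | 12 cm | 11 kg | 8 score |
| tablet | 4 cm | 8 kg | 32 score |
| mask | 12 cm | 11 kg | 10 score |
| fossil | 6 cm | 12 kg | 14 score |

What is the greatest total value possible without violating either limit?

Feasible sets respecting both limits:
- tablet: length 4, weight 8, value 32
- fossil: length 6, weight 12, value 14
- mask: length 12, weight 11, value 10
Best: 32 score.

32 score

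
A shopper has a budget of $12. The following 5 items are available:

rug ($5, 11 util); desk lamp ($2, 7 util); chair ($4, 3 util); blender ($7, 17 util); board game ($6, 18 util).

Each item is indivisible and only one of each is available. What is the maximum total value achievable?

29 util

Check high-value combinations within $12:
- rug+board game: cost 5+6=11, value 11+18=29
- rug+blender: cost 5+7=12, value 11+17=28
- desk lamp+chair+board game: cost 2+4+6=12, value 7+3+18=28
- desk lamp+board game: cost 2+6=8, value 7+18=25
- desk lamp+blender: cost 2+7=9, value 7+17=24
Best: 29 util.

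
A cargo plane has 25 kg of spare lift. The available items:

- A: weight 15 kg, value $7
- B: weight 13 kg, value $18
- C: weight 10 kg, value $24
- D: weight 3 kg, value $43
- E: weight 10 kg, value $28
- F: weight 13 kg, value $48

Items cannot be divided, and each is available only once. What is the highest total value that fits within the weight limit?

Check high-value combinations within 25 kg:
- C+D+E: weight 10+3+10=23, value 24+43+28=95
- D+F: weight 3+13=16, value 43+48=91
- E+F: weight 10+13=23, value 28+48=76
- C+F: weight 10+13=23, value 24+48=72
- D+E: weight 3+10=13, value 43+28=71
Best: $95.

$95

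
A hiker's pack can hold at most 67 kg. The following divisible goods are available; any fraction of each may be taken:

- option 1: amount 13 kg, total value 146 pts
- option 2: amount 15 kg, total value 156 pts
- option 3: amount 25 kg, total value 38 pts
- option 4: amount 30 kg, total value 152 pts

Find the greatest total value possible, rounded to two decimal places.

Take in order of value per unit:
- option 1 (146/13 per unit): all 13 → value 146, running total 146.00
- option 2 (156/15 per unit): all 15 → value 156, running total 302.00
- option 4 (152/30 per unit): all 30 → value 152, running total 454.00
- option 3 (38/25 per unit): 9 of 25 → value 9×38/25 = 13.6800, running total 467.68
Total 467.68.

467.68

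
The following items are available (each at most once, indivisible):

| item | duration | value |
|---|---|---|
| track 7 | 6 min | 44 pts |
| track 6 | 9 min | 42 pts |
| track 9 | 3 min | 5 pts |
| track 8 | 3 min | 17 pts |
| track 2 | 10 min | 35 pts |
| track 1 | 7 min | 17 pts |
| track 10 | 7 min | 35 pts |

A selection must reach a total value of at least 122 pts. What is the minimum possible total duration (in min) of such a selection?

Subsets with value ≥ 122, sorted by total duration:
- track 7+track 6+track 8+track 10: duration 25, value 138
- track 7+track 6+track 9+track 10: duration 25, value 126
Minimum duration: 25 min.

25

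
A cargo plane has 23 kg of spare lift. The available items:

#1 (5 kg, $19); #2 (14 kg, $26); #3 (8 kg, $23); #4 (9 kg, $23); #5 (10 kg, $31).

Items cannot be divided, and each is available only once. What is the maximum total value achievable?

$73

Check high-value combinations within 23 kg:
- #1+#3+#5: weight 5+8+10=23, value 19+23+31=73
- #1+#3+#4: weight 5+8+9=22, value 19+23+23=65
- #3+#5: weight 8+10=18, value 23+31=54
- #4+#5: weight 9+10=19, value 23+31=54
- #1+#5: weight 5+10=15, value 19+31=50
Best: $73.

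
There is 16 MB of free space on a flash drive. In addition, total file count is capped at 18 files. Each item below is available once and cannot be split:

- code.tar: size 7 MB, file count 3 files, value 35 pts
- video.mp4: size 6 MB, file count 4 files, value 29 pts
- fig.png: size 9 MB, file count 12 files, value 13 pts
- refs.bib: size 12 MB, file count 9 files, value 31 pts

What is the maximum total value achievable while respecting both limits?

Feasible sets respecting both limits:
- code.tar+video.mp4: size 13, file count 7, value 64
- code.tar+fig.png: size 16, file count 15, value 48
- video.mp4+fig.png: size 15, file count 16, value 42
- code.tar: size 7, file count 3, value 35
Best: 64 pts.

64 pts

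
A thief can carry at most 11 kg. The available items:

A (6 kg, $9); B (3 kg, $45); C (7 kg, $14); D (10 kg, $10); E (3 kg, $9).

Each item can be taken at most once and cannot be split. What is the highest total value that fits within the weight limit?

Check high-value combinations within 11 kg:
- B+C: weight 3+7=10, value 45+14=59
- B+E: weight 3+3=6, value 45+9=54
- A+B: weight 6+3=9, value 9+45=54
- B: weight 3, value 45
- C+E: weight 7+3=10, value 14+9=23
Best: $59.

$59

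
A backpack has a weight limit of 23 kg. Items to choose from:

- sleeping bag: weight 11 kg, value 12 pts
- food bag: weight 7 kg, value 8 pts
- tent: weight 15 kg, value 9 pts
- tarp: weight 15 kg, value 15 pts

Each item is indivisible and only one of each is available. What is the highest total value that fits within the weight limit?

This is a 0/1 knapsack; check combinations near the capacity.
- food bag+tarp: weight 7+15=22, value 8+15=23
- sleeping bag+food bag: weight 11+7=18, value 12+8=20
- food bag+tent: weight 7+15=22, value 8+9=17
- tarp: weight 15, value 15
- sleeping bag: weight 11, value 12
Best: 23 pts.

23 pts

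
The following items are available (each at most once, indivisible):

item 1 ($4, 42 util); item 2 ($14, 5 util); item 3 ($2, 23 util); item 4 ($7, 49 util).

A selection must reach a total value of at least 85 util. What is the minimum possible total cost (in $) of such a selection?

11

Subsets with value ≥ 85, sorted by total cost:
- item 1+item 4: cost 11, value 91
- item 1+item 3+item 4: cost 13, value 114
- item 1+item 2+item 4: cost 25, value 96
Minimum cost: 11 $.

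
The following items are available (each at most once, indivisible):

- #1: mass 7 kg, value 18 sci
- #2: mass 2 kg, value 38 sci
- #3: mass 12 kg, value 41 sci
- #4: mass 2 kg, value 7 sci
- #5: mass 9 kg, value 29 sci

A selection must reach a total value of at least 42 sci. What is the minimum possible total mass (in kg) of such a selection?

4

Subsets with value ≥ 42, sorted by total mass:
- #2+#4: mass 4, value 45
- #1+#2: mass 9, value 56
- #2+#5: mass 11, value 67
Minimum mass: 4 kg.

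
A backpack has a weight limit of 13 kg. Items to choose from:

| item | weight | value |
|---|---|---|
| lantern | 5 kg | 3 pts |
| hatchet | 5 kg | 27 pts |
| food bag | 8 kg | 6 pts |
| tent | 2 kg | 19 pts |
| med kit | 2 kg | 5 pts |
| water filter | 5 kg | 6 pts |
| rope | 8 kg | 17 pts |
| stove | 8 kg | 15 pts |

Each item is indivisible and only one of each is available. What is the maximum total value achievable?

52 pts

Check high-value combinations within 13 kg:
- hatchet+tent+water filter: weight 5+2+5=12, value 27+19+6=52
- hatchet+tent+med kit: weight 5+2+2=9, value 27+19+5=51
- lantern+hatchet+tent: weight 5+5+2=12, value 3+27+19=49
- hatchet+tent: weight 5+2=7, value 27+19=46
- hatchet+rope: weight 5+8=13, value 27+17=44
Best: 52 pts.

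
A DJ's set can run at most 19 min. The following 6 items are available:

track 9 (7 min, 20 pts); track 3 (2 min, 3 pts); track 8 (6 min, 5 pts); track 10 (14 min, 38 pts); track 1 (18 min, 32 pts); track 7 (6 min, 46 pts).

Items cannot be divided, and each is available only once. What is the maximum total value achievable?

71 pts

Check high-value combinations within 19 min:
- track 9+track 8+track 7: duration 7+6+6=19, value 20+5+46=71
- track 9+track 3+track 7: duration 7+2+6=15, value 20+3+46=69
- track 9+track 7: duration 7+6=13, value 20+46=66
- track 3+track 8+track 7: duration 2+6+6=14, value 3+5+46=54
Best: 71 pts.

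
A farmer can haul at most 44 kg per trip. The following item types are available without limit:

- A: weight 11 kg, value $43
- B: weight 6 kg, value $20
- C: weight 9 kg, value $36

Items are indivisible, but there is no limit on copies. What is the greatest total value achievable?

Best value-per-unit is C at 36/9; filling with it alone gives 4×36 = 144.
Optimal mix: 4×A → weight 44, value 172.

$172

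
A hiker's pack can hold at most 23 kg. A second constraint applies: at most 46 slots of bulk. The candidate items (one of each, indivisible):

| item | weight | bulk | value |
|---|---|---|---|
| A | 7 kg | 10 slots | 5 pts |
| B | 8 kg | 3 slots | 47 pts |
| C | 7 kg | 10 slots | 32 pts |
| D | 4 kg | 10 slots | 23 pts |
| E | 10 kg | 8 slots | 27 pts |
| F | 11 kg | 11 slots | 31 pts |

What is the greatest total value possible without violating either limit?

102 pts

Feasible sets respecting both limits:
- B+C+D: weight 19, bulk 23, value 102
- B+D+F: weight 23, bulk 24, value 101
- B+D+E: weight 22, bulk 21, value 97
Best: 102 pts.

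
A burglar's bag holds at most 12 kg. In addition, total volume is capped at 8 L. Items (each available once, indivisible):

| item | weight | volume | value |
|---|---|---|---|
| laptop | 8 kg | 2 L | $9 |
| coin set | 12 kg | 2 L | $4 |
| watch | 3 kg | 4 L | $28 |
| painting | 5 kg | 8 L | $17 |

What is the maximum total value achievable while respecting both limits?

$37

Feasible sets respecting both limits:
- laptop+watch: weight 11, volume 6, value 37
- watch: weight 3, volume 4, value 28
- painting: weight 5, volume 8, value 17
Best: $37.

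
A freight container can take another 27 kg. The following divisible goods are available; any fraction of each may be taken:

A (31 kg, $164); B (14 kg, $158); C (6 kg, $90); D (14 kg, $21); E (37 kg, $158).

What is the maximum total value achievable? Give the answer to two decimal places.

285.03

Take in order of value per unit:
- C (90/6 per unit): all 6 → value 90, running total 90.00
- B (158/14 per unit): all 14 → value 158, running total 248.00
- A (164/31 per unit): 7 of 31 → value 7×164/31 = 37.0323, running total 285.03
Total 285.03.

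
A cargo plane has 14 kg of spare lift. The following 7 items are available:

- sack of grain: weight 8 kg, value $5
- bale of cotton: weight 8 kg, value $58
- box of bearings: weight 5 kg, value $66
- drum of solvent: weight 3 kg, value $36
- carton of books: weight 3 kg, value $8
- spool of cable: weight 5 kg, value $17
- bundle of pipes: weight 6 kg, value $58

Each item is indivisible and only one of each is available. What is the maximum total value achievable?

$160

This is a 0/1 knapsack; check combinations near the capacity.
- box of bearings+drum of solvent+bundle of pipes: weight 5+3+6=14, value 66+36+58=160
- box of bearings+carton of books+bundle of pipes: weight 5+3+6=14, value 66+8+58=132
- box of bearings+bundle of pipes: weight 5+6=11, value 66+58=124
- bale of cotton+box of bearings: weight 8+5=13, value 58+66=124
- box of bearings+drum of solvent+spool of cable: weight 5+3+5=13, value 66+36+17=119
Best: $160.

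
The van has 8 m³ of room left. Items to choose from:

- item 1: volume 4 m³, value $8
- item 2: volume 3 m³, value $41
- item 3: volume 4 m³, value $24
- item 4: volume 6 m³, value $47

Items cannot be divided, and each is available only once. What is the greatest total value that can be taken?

Check high-value combinations within 8 m³:
- item 2+item 3: volume 3+4=7, value 41+24=65
- item 1+item 2: volume 4+3=7, value 8+41=49
- item 4: volume 6, value 47
- item 2: volume 3, value 41
Best: $65.

$65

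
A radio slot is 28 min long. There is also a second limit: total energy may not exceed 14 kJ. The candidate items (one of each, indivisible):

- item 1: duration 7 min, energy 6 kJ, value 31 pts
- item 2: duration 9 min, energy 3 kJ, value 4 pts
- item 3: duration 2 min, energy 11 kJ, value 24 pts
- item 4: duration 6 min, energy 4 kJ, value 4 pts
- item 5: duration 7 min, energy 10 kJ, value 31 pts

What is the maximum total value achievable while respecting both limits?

39 pts

Feasible sets respecting both limits:
- item 1+item 2+item 4: duration 22, energy 13, value 39
- item 1+item 2: duration 16, energy 9, value 35
- item 1+item 4: duration 13, energy 10, value 35
Best: 39 pts.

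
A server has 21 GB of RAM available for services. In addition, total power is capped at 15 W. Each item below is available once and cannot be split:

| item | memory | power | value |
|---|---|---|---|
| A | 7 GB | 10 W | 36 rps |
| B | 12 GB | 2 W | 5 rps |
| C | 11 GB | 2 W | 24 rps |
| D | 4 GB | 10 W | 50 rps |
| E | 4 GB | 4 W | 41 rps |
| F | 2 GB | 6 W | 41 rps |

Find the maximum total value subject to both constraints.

Feasible sets respecting both limits:
- C+E+F: memory 17, power 12, value 106
- D+E: memory 8, power 14, value 91
- B+E+F: memory 18, power 12, value 87
- E+F: memory 6, power 10, value 82
Best: 106 rps.

106 rps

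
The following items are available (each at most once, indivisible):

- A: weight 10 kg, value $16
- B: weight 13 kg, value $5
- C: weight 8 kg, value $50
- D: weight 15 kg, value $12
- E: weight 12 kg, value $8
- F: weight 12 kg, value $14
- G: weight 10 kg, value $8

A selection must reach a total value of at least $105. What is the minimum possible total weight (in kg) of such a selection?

67

Subsets with value ≥ 105, sorted by total weight:
- A+C+D+E+F+G: weight 67, value 108
- A+B+C+D+F+G: weight 68, value 105
- A+B+C+D+E+F: weight 70, value 105
Minimum weight: 67 kg.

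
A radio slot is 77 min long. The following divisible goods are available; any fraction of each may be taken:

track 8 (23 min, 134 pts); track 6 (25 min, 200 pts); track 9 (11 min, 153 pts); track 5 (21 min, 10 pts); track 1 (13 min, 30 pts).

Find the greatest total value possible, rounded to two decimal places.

519.38

Take in order of value per unit:
- track 9 (153/11 per unit): all 11 → value 153, running total 153.00
- track 6 (200/25 per unit): all 25 → value 200, running total 353.00
- track 8 (134/23 per unit): all 23 → value 134, running total 487.00
- track 1 (30/13 per unit): all 13 → value 30, running total 517.00
- track 5 (10/21 per unit): 5 of 21 → value 5×10/21 = 2.3810, running total 519.38
Total 519.38.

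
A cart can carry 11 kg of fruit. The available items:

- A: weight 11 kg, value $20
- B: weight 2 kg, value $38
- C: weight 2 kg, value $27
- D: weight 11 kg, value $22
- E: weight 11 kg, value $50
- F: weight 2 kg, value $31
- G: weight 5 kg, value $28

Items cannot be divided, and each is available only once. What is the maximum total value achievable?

$124

Check high-value combinations within 11 kg:
- B+C+F+G: weight 2+2+2+5=11, value 38+27+31+28=124
- B+F+G: weight 2+2+5=9, value 38+31+28=97
- B+C+F: weight 2+2+2=6, value 38+27+31=96
- B+C+G: weight 2+2+5=9, value 38+27+28=93
Best: $124.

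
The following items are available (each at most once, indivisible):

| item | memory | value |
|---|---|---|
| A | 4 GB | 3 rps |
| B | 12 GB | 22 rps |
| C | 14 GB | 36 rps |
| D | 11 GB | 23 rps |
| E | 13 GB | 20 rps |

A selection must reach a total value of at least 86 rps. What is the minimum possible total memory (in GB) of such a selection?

50

Subsets with value ≥ 86, sorted by total memory:
- B+C+D+E: memory 50, value 101
- A+B+C+D+E: memory 54, value 104
Minimum memory: 50 GB.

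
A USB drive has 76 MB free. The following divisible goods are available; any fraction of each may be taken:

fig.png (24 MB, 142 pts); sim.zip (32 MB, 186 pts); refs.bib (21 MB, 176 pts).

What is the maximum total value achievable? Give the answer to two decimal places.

498.19

Take in order of value per unit:
- refs.bib (176/21 per unit): all 21 → value 176, running total 176.00
- fig.png (142/24 per unit): all 24 → value 142, running total 318.00
- sim.zip (186/32 per unit): 31 of 32 → value 31×186/32 = 180.1875, running total 498.19
Total 498.19.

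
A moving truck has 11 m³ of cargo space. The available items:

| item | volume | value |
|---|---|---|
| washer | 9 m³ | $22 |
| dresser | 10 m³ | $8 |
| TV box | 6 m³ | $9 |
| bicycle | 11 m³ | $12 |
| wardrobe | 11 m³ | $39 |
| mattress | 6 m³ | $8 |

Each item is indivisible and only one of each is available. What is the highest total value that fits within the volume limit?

$39

This is a 0/1 knapsack; check combinations near the capacity.
- wardrobe: volume 11, value 39
- washer: volume 9, value 22
- bicycle: volume 11, value 12
- TV box: volume 6, value 9
Best: $39.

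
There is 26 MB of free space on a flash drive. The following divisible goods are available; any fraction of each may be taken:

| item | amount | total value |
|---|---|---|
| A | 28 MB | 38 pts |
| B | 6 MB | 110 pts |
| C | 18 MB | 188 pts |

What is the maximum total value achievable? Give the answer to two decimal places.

Take in order of value per unit:
- B (110/6 per unit): all 6 → value 110, running total 110.00
- C (188/18 per unit): all 18 → value 188, running total 298.00
- A (38/28 per unit): 2 of 28 → value 2×38/28 = 2.7143, running total 300.71
Total 300.71.

300.71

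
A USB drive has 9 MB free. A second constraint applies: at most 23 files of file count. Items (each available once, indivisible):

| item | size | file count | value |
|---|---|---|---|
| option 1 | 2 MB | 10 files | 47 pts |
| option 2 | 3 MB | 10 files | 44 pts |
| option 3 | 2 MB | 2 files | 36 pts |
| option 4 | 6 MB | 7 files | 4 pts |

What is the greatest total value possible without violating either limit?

127 pts

Feasible sets respecting both limits:
- option 1+option 2+option 3: size 7, file count 22, value 127
- option 1+option 2: size 5, file count 20, value 91
- option 1+option 3: size 4, file count 12, value 83
Best: 127 pts.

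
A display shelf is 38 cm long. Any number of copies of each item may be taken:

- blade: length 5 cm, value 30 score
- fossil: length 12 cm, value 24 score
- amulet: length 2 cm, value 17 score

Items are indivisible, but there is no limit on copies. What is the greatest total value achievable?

Best value-per-unit is amulet at 17/2, and filling with it alone uses length 19×2=38. No mix of the others beats 19×17 = 323.

323 score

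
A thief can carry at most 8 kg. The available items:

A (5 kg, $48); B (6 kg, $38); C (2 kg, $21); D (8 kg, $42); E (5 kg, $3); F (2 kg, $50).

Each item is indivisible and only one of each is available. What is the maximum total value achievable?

This is a 0/1 knapsack; check combinations near the capacity.
- A+F: weight 5+2=7, value 48+50=98
- B+F: weight 6+2=8, value 38+50=88
- C+F: weight 2+2=4, value 21+50=71
- A+C: weight 5+2=7, value 48+21=69
Best: $98.

$98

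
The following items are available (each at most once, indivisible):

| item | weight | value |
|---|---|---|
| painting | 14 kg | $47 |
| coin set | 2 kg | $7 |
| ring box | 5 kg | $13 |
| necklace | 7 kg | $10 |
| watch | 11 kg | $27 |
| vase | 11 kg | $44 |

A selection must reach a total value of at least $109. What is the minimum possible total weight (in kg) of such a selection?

Subsets with value ≥ 109, sorted by total weight:
- painting+coin set+ring box+vase: weight 32, value 111
- painting+watch+vase: weight 36, value 118
- painting+ring box+necklace+vase: weight 37, value 114
Minimum weight: 32 kg.

32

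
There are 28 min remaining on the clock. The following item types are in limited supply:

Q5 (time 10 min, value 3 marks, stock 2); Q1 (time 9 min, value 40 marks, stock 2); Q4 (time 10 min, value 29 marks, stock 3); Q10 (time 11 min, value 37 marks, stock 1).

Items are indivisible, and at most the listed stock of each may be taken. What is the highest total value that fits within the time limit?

109 marks

Best selections within time 28 and stock limits:
- 2×Q1 + 1×Q4: time 28, value 109
- 1×Q5 + 2×Q1: time 28, value 83
Best: 109 marks.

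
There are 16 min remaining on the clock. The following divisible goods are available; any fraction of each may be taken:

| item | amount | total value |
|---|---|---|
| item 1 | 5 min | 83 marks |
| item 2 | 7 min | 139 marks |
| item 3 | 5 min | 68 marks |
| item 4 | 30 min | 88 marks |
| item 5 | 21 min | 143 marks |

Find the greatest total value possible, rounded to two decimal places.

Take in order of value per unit:
- item 2 (139/7 per unit): all 7 → value 139, running total 139.00
- item 1 (83/5 per unit): all 5 → value 83, running total 222.00
- item 3 (68/5 per unit): 4 of 5 → value 4×68/5 = 54.4000, running total 276.40
Total 276.40.

276.40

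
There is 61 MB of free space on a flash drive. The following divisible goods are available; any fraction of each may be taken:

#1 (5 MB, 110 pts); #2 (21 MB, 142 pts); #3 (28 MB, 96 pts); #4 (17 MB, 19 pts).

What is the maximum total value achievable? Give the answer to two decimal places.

355.82

Take in order of value per unit:
- #1 (110/5 per unit): all 5 → value 110, running total 110.00
- #2 (142/21 per unit): all 21 → value 142, running total 252.00
- #3 (96/28 per unit): all 28 → value 96, running total 348.00
- #4 (19/17 per unit): 7 of 17 → value 7×19/17 = 7.8235, running total 355.82
Total 355.82.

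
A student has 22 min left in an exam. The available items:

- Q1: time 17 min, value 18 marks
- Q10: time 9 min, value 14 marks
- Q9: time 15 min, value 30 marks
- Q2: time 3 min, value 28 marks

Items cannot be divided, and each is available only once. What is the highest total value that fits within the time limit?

58 marks

Check high-value combinations within 22 min:
- Q9+Q2: time 15+3=18, value 30+28=58
- Q1+Q2: time 17+3=20, value 18+28=46
- Q10+Q2: time 9+3=12, value 14+28=42
- Q9: time 15, value 30
- Q2: time 3, value 28
Best: 58 marks.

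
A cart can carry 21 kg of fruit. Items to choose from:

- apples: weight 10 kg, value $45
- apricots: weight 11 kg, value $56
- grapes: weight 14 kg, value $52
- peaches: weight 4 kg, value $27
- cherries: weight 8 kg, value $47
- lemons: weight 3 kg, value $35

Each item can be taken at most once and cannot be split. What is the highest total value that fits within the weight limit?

Check high-value combinations within 21 kg:
- apples+cherries+lemons: weight 10+8+3=21, value 45+47+35=127
- apricots+peaches+lemons: weight 11+4+3=18, value 56+27+35=118
- grapes+peaches+lemons: weight 14+4+3=21, value 52+27+35=114
Best: $127.

$127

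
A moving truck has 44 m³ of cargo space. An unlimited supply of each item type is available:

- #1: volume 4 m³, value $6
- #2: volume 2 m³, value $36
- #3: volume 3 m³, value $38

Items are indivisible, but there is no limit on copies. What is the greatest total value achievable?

Best value-per-unit is #2 at 36/2, and filling with it alone uses volume 22×2=44. No mix of the others beats 22×36 = 792.

$792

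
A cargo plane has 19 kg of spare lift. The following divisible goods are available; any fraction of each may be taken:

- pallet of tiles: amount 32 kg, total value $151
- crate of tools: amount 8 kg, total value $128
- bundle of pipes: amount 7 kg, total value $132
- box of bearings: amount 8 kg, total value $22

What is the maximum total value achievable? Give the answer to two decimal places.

Take in order of value per unit:
- bundle of pipes (132/7 per unit): all 7 → value 132, running total 132.00
- crate of tools (128/8 per unit): all 8 → value 128, running total 260.00
- pallet of tiles (151/32 per unit): 4 of 32 → value 4×151/32 = 18.8750, running total 278.88
Total 278.88.

278.88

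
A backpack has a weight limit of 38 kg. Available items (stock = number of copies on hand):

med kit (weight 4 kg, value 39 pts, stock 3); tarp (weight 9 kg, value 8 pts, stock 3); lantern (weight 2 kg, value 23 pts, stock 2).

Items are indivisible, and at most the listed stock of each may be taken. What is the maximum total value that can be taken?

Best selections within weight 38 and stock limits:
- 3×med kit + 2×tarp + 2×lantern: weight 34, value 179
- 3×med kit + 1×tarp + 2×lantern: weight 25, value 171
- 3×med kit + 2×lantern: weight 16, value 163
Best: 179 pts.

179 pts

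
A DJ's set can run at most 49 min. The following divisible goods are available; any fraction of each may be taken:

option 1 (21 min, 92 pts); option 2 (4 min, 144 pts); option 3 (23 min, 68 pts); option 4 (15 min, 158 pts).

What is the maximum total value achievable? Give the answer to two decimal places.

420.61

Take in order of value per unit:
- option 2 (144/4 per unit): all 4 → value 144, running total 144.00
- option 4 (158/15 per unit): all 15 → value 158, running total 302.00
- option 1 (92/21 per unit): all 21 → value 92, running total 394.00
- option 3 (68/23 per unit): 9 of 23 → value 9×68/23 = 26.6087, running total 420.61
Total 420.61.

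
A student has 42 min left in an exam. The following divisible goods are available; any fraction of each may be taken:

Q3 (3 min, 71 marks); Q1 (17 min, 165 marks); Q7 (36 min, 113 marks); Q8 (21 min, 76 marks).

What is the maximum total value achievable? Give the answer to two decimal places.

Take in order of value per unit:
- Q3 (71/3 per unit): all 3 → value 71, running total 71.00
- Q1 (165/17 per unit): all 17 → value 165, running total 236.00
- Q8 (76/21 per unit): all 21 → value 76, running total 312.00
- Q7 (113/36 per unit): 1 of 36 → value 1×113/36 = 3.1389, running total 315.14
Total 315.14.

315.14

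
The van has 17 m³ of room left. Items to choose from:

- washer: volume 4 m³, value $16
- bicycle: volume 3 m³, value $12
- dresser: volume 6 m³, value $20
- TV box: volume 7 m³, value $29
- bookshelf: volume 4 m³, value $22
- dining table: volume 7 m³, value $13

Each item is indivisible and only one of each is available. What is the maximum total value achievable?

Check high-value combinations within 17 m³:
- dresser+TV box+bookshelf: volume 6+7+4=17, value 20+29+22=71
- washer+bicycle+dresser+bookshelf: volume 4+3+6+4=17, value 16+12+20+22=70
- washer+TV box+bookshelf: volume 4+7+4=15, value 16+29+22=67
Best: $71.

$71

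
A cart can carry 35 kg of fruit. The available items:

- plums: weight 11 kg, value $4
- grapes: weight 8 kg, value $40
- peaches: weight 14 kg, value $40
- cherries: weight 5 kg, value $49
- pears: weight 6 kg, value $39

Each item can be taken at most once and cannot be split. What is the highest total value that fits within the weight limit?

$168

This is a 0/1 knapsack; check combinations near the capacity.
- grapes+peaches+cherries+pears: weight 8+14+5+6=33, value 40+40+49+39=168
- plums+grapes+cherries+pears: weight 11+8+5+6=30, value 4+40+49+39=132
- grapes+peaches+cherries: weight 8+14+5=27, value 40+40+49=129
- grapes+cherries+pears: weight 8+5+6=19, value 40+49+39=128
- peaches+cherries+pears: weight 14+5+6=25, value 40+49+39=128
Best: $168.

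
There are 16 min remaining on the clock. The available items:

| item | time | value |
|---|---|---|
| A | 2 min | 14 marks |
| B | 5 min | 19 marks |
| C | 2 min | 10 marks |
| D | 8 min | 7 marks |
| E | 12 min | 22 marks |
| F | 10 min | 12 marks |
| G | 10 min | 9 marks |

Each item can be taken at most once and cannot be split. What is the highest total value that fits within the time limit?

46 marks

Check high-value combinations within 16 min:
- A+C+E: time 2+2+12=16, value 14+10+22=46
- A+B+C: time 2+5+2=9, value 14+19+10=43
- A+B+D: time 2+5+8=15, value 14+19+7=40
- A+E: time 2+12=14, value 14+22=36
Best: 46 marks.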